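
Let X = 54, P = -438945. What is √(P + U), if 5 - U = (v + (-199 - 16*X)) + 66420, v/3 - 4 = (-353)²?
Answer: 2*I*√219534 ≈ 937.09*I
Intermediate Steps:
v = 373839 (v = 12 + 3*(-353)² = 12 + 3*124609 = 12 + 373827 = 373839)
U = -439191 (U = 5 - ((373839 + (-199 - 16*54)) + 66420) = 5 - ((373839 + (-199 - 864)) + 66420) = 5 - ((373839 - 1063) + 66420) = 5 - (372776 + 66420) = 5 - 1*439196 = 5 - 439196 = -439191)
√(P + U) = √(-438945 - 439191) = √(-878136) = 2*I*√219534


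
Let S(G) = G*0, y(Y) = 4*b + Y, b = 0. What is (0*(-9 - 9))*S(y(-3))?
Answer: 0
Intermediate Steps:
y(Y) = Y (y(Y) = 4*0 + Y = 0 + Y = Y)
S(G) = 0
(0*(-9 - 9))*S(y(-3)) = (0*(-9 - 9))*0 = (0*(-18))*0 = 0*0 = 0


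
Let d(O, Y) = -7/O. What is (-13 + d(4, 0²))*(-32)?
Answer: 472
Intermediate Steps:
(-13 + d(4, 0²))*(-32) = (-13 - 7/4)*(-32) = -59/4*(-32) = 472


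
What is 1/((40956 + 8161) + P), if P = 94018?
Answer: 1/143135 ≈ 6.9864e-6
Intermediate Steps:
1/((40956 + 8161) + P) = 1/((40956 + 8161) + 94018) = 1/(49117 + 94018) = 1/143135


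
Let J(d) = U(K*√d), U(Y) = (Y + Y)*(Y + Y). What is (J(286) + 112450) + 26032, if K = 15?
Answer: 395882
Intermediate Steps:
U(Y) = 4*Y² (U(Y) = (2*Y)*(2*Y) = 4*Y²)
J(d) = 900*d (J(d) = 4*(15*√d)² = 4*(225*d) = 900*d)
(J(286) + 112450) + 26032 = (900*286 + 112450) + 26032 = (257400 + 112450) + 26032 = 369850 + 26032 = 395882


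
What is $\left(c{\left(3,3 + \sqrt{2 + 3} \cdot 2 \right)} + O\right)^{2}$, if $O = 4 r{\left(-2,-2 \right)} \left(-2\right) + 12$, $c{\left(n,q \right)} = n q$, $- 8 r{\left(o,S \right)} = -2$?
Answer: $541 + 228 \sqrt{5} \approx 1050.8$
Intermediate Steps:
$r{\left(o,S \right)} = \frac{1}{4}$ ($r{\left(o,S \right)} = \left(- \frac{1}{8}\right) \left(-2\right) = \frac{1}{4}$)
$O = 10$ ($O = 4 \cdot \frac{1}{4} \left(-2\right) + 12 = 4 \left(- \frac{1}{2}\right) + 12 = -2 + 12 = 10$)
$\left(c{\left(3,3 + \sqrt{2 + 3} \cdot 2 \right)} + O\right)^{2} = \left(3 \left(3 + \sqrt{2 + 3} \cdot 2\right) + 10\right)^{2} = \left(3 \left(3 + \sqrt{5} \cdot 2\right) + 10\right)^{2} = \left(3 \left(3 + 2 \sqrt{5}\right) + 10\right)^{2} = \left(\left(9 + 6 \sqrt{5}\right) + 10\right)^{2} = \left(19 + 6 \sqrt{5}\right)^{2}$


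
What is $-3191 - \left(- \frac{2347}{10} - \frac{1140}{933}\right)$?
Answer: $- \frac{9190293}{3110} \approx -2955.1$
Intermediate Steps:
$-3191 - \left(- \frac{2347}{10} - \frac{1140}{933}\right) = -3191 - \left(\left(-2347\right) \frac{1}{10} - \frac{380}{311}\right) = -3191 - \left(- \frac{2347}{10} - \frac{380}{311}\right) = -3191 - - \frac{733717}{3110} = -3191 + \frac{733717}{3110} = - \frac{9190293}{3110}$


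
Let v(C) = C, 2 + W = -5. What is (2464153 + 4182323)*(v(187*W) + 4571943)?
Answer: 30378609185784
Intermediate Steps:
W = -7 (W = -2 - 5 = -7)
(2464153 + 4182323)*(v(187*W) + 4571943) = (2464153 + 4182323)*(187*(-7) + 4571943) = 6646476*(-1309 + 4571943) = 6646476*4570634 = 30378609185784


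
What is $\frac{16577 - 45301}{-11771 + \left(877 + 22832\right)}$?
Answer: $- \frac{14362}{5969} \approx -2.4061$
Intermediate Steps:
$\frac{16577 - 45301}{-11771 + \left(877 + 22832\right)} = - \frac{28724}{-11771 + 23709} = - \frac{28724}{11938} = \left(-28724\right) \frac{1}{11938} = - \frac{14362}{5969}$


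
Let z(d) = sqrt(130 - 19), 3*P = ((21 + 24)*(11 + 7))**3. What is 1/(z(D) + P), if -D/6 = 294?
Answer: 59049000/10460353202999963 - sqrt(111)/31381059608999889 ≈ 5.6450e-9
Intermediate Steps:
D = -1764 (D = -6*294 = -1764)
P = 177147000 (P = ((21 + 24)*(11 + 7))**3/3 = (45*18)**3/3 = (1/3)*810**3 = (1/3)*531441000 = 177147000)
z(d) = sqrt(111)
1/(z(D) + P) = 1/(sqrt(111) + 177147000) = 1/(177147000 + sqrt(111))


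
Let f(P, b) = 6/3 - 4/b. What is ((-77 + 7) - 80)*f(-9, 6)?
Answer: -200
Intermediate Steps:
f(P, b) = 2 - 4/b (f(P, b) = 6*(1/3) - 4/b = 2 - 4/b)
((-77 + 7) - 80)*f(-9, 6) = ((-77 + 7) - 80)*(2 - 4/6) = (-70 - 80)*(2 - 4*1/6) = -150*(2 - 2/3) = -150*4/3 = -200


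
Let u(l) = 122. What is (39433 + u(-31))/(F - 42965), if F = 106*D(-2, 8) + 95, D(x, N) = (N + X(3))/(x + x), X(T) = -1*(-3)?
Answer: -79110/86323 ≈ -0.91644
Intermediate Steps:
X(T) = 3
D(x, N) = (3 + N)/(2*x) (D(x, N) = (N + 3)/(x + x) = (3 + N)/((2*x)) = (3 + N)*(1/(2*x)) = (3 + N)/(2*x))
F = -393/2 (F = 106*((½)*(3 + 8)/(-2)) + 95 = 106*((½)*(-½)*11) + 95 = 106*(-11/4) + 95 = -583/2 + 95 = -393/2 ≈ -196.50)
(39433 + u(-31))/(F - 42965) = (39433 + 122)/(-393/2 - 42965) = 39555/(-86323/2) = 39555*(-2/86323) = -79110/86323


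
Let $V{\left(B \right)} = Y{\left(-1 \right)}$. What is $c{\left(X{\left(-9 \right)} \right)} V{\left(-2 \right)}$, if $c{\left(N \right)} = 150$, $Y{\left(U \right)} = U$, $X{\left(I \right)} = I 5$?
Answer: $-150$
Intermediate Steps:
$X{\left(I \right)} = 5 I$
$V{\left(B \right)} = -1$
$c{\left(X{\left(-9 \right)} \right)} V{\left(-2 \right)} = 150 \left(-1\right) = -150$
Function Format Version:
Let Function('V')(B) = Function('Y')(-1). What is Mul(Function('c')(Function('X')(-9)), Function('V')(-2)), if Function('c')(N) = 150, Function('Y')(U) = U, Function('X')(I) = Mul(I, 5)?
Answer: -150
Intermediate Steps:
Function('X')(I) = Mul(5, I)
Function('V')(B) = -1
Mul(Function('c')(Function('X')(-9)), Function('V')(-2)) = Mul(150, -1) = -150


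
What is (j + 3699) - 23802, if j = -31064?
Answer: -51167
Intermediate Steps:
(j + 3699) - 23802 = (-31064 + 3699) - 23802 = -27365 - 23802 = -51167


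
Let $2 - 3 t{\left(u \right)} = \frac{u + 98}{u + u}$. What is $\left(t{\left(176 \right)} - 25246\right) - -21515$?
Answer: $- \frac{1969753}{528} \approx -3730.6$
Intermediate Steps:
$t{\left(u \right)} = \frac{2}{3} - \frac{98 + u}{6 u}$ ($t{\left(u \right)} = \frac{2}{3} - \frac{\left(u + 98\right) \frac{1}{u + u}}{3} = \frac{2}{3} - \frac{\left(98 + u\right) \frac{1}{2 u}}{3} = \frac{2}{3} - \frac{\frac{1}{2} \frac{1}{u} \left(98 + u\right)}{3} = \frac{2}{3} - \frac{98 + u}{6 u}$)
$\left(t{\left(176 \right)} - 25246\right) - -21515 = \left(\frac{-98 + 3 \cdot 176}{6 \cdot 176} - 25246\right) - -21515 = \left(\frac{1}{6} \cdot \frac{1}{176} \left(-98 + 528\right) - 25246\right) + 21515 = \left(\frac{1}{6} \cdot \frac{1}{176} \cdot 430 - 25246\right) + 21515 = \left(\frac{215}{528} - 25246\right) + 21515 = - \frac{13329673}{528} + 21515 = - \frac{1969753}{528}$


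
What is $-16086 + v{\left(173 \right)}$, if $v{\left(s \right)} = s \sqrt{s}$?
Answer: $-16086 + 173 \sqrt{173} \approx -13811.0$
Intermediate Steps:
$v{\left(s \right)} = s^{\frac{3}{2}}$
$-16086 + v{\left(173 \right)} = -16086 + 173^{\frac{3}{2}} = -16086 + 173 \sqrt{173}$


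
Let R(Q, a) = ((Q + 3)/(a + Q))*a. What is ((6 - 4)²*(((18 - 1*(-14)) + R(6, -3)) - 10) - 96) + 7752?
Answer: 7708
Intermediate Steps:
R(Q, a) = a*(3 + Q)/(Q + a) (R(Q, a) = ((3 + Q)/(Q + a))*a = a*(3 + Q)/(Q + a))
((6 - 4)²*(((18 - 1*(-14)) + R(6, -3)) - 10) - 96) + 7752 = ((6 - 4)²*(((18 - 1*(-14)) - 3*(3 + 6)/(6 - 3)) - 10) - 96) + 7752 = (2²*(((18 + 14) - 3*9/3) - 10) - 96) + 7752 = (4*((32 - 3*⅓*9) - 10) - 96) + 7752 = (4*((32 - 9) - 10) - 96) + 7752 = (4*(23 - 10) - 96) + 7752 = (4*13 - 96) + 7752 = (52 - 96) + 7752 = -44 + 7752 = 7708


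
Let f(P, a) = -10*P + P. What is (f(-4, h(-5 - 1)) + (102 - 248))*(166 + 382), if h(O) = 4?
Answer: -60280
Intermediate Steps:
f(P, a) = -9*P
(f(-4, h(-5 - 1)) + (102 - 248))*(166 + 382) = (-9*(-4) + (102 - 248))*(166 + 382) = (36 - 146)*548 = -110*548 = -60280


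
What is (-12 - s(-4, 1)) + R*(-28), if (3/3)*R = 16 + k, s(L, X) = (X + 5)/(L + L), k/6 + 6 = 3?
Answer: 179/4 ≈ 44.750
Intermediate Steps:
k = -18 (k = -36 + 6*3 = -36 + 18 = -18)
s(L, X) = (5 + X)/(2*L) (s(L, X) = (5 + X)/((2*L)) = (5 + X)*(1/(2*L)) = (5 + X)/(2*L))
R = -2 (R = 16 - 18 = -2)
(-12 - s(-4, 1)) + R*(-28) = (-12 - (5 + 1)/(2*(-4))) - 2*(-28) = (-12 - (-1)*6/(2*4)) + 56 = (-12 - 1*(-3/4)) + 56 = (-12 + 3/4) + 56 = -45/4 + 56 = 179/4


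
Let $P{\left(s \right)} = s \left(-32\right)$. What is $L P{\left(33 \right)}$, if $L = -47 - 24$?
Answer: $74976$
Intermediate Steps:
$L = -71$ ($L = -47 - 24 = -71$)
$P{\left(s \right)} = - 32 s$
$L P{\left(33 \right)} = - 71 \left(\left(-32\right) 33\right) = \left(-71\right) \left(-1056\right) = 74976$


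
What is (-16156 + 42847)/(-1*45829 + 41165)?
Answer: -26691/4664 ≈ -5.7228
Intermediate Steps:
(-16156 + 42847)/(-1*45829 + 41165) = 26691/(-45829 + 41165) = 26691/(-4664) = 26691*(-1/4664) = -26691/4664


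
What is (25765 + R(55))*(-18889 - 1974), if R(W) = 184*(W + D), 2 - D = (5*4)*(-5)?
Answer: -1140225539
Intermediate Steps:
D = 102 (D = 2 - 5*4*(-5) = 2 - 20*(-5) = 2 - 1*(-100) = 2 + 100 = 102)
R(W) = 18768 + 184*W (R(W) = 184*(W + 102) = 184*(102 + W) = 18768 + 184*W)
(25765 + R(55))*(-18889 - 1974) = (25765 + (18768 + 184*55))*(-18889 - 1974) = (25765 + (18768 + 10120))*(-20863) = (25765 + 28888)*(-20863) = 54653*(-20863) = -1140225539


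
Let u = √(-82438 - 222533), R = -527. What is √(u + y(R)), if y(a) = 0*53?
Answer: 304971^(¼)*√I ≈ 16.617 + 16.617*I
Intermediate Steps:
u = I*√304971 (u = √(-304971) = I*√304971 ≈ 552.24*I)
y(a) = 0
√(u + y(R)) = √(I*√304971 + 0) = √(I*√304971) = 304971^(¼)*√I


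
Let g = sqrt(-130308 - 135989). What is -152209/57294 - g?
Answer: -152209/57294 - I*sqrt(266297) ≈ -2.6566 - 516.04*I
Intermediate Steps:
g = I*sqrt(266297) (g = sqrt(-266297) = I*sqrt(266297) ≈ 516.04*I)
-152209/57294 - g = -152209/57294 - I*sqrt(266297)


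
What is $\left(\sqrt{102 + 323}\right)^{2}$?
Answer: $425$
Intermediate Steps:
$\left(\sqrt{102 + 323}\right)^{2} = \left(\sqrt{425}\right)^{2} = \left(5 \sqrt{17}\right)^{2} = 425$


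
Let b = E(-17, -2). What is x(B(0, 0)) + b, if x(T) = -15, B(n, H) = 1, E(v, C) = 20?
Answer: 5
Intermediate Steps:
b = 20
x(B(0, 0)) + b = -15 + 20 = 5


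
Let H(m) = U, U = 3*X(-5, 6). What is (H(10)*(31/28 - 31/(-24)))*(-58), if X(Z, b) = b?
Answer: -35061/14 ≈ -2504.4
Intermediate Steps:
U = 18 (U = 3*6 = 18)
H(m) = 18
(H(10)*(31/28 - 31/(-24)))*(-58) = (18*(31/28 - 31/(-24)))*(-58) = (18*(31*(1/28) - 31*(-1/24)))*(-58) = (18*(31/28 + 31/24))*(-58) = (18*(403/168))*(-58) = (1209/28)*(-58) = -35061/14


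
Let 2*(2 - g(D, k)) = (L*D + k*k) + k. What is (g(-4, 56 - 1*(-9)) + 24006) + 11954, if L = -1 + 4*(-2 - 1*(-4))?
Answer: 33831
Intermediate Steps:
L = 7 (L = -1 + 4*(-2 + 4) = -1 + 4*2 = -1 + 8 = 7)
g(D, k) = 2 - 7*D/2 - k/2 - k²/2 (g(D, k) = 2 - ((7*D + k*k) + k)/2 = 2 - ((7*D + k²) + k)/2 = 2 - ((k² + 7*D) + k)/2 = 2 - (k + k² + 7*D)/2 = 2 + (-7*D/2 - k/2 - k²/2) = 2 - 7*D/2 - k/2 - k²/2)
(g(-4, 56 - 1*(-9)) + 24006) + 11954 = ((2 - 7/2*(-4) - (56 - 1*(-9))/2 - (56 - 1*(-9))²/2) + 24006) + 11954 = ((2 + 14 - (56 + 9)/2 - (56 + 9)²/2) + 24006) + 11954 = ((2 + 14 - ½*65 - ½*65²) + 24006) + 11954 = ((2 + 14 - 65/2 - ½*4225) + 24006) + 11954 = ((2 + 14 - 65/2 - 4225/2) + 24006) + 11954 = (-2129 + 24006) + 11954 = 21877 + 11954 = 33831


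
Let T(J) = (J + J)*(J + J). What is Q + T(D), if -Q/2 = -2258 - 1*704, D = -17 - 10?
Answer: 8840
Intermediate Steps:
D = -27
Q = 5924 (Q = -2*(-2258 - 1*704) = -2*(-2258 - 704) = -2*(-2962) = 5924)
T(J) = 4*J**2 (T(J) = (2*J)*(2*J) = 4*J**2)
Q + T(D) = 5924 + 4*(-27)**2 = 5924 + 4*729 = 5924 + 2916 = 8840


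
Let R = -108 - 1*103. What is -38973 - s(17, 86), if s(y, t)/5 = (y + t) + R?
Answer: -38433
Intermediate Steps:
R = -211 (R = -108 - 103 = -211)
s(y, t) = -1055 + 5*t + 5*y (s(y, t) = 5*((y + t) - 211) = 5*((t + y) - 211) = 5*(-211 + t + y) = -1055 + 5*t + 5*y)
-38973 - s(17, 86) = -38973 - (-1055 + 5*86 + 5*17) = -38973 - (-1055 + 430 + 85) = -38973 - 1*(-540) = -38973 + 540 = -38433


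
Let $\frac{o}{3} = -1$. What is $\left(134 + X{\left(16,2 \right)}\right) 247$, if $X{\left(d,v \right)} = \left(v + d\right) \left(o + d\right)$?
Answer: $90896$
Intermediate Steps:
$o = -3$ ($o = 3 \left(-1\right) = -3$)
$X{\left(d,v \right)} = \left(-3 + d\right) \left(d + v\right)$ ($X{\left(d,v \right)} = \left(v + d\right) \left(-3 + d\right) = \left(d + v\right) \left(-3 + d\right) = \left(-3 + d\right) \left(d + v\right)$)
$\left(134 + X{\left(16,2 \right)}\right) 247 = \left(134 + \left(16^{2} - 48 - 6 + 16 \cdot 2\right)\right) 247 = \left(134 + \left(256 - 48 - 6 + 32\right)\right) 247 = \left(134 + 234\right) 247 = 368 \cdot 247 = 90896$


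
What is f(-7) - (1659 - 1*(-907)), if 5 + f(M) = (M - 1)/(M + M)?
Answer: -17993/7 ≈ -2570.4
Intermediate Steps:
f(M) = -5 + (-1 + M)/(2*M) (f(M) = -5 + (M - 1)/(M + M) = -5 + (-1 + M)/((2*M)) = -5 + (-1 + M)*(1/(2*M)) = -5 + (-1 + M)/(2*M))
f(-7) - (1659 - 1*(-907)) = (1/2)*(-1 - 9*(-7))/(-7) - (1659 - 1*(-907)) = (1/2)*(-1/7)*(-1 + 63) - (1659 + 907) = (1/2)*(-1/7)*62 - 1*2566 = -31/7 - 2566 = -17993/7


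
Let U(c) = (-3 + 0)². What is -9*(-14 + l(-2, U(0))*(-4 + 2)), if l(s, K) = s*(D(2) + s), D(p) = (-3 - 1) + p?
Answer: 270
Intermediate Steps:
D(p) = -4 + p
U(c) = 9 (U(c) = (-3)² = 9)
l(s, K) = s*(-2 + s) (l(s, K) = s*((-4 + 2) + s) = s*(-2 + s))
-9*(-14 + l(-2, U(0))*(-4 + 2)) = -9*(-14 + (-2*(-2 - 2))*(-4 + 2)) = -9*(-14 - 2*(-4)*(-2)) = -9*(-14 + 8*(-2)) = -9*(-14 - 16) = -9*(-30) = 270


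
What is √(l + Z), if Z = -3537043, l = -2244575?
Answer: 9*I*√71378 ≈ 2404.5*I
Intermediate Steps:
√(l + Z) = √(-2244575 - 3537043) = √(-5781618) = 9*I*√71378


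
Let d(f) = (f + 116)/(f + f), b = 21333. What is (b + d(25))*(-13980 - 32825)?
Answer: -9986230551/10 ≈ -9.9862e+8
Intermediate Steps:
d(f) = (116 + f)/(2*f) (d(f) = (116 + f)/((2*f)) = (116 + f)*(1/(2*f)) = (116 + f)/(2*f))
(b + d(25))*(-13980 - 32825) = (21333 + (½)*(116 + 25)/25)*(-13980 - 32825) = (21333 + (½)*(1/25)*141)*(-46805) = (21333 + 141/50)*(-46805) = (1066791/50)*(-46805) = -9986230551/10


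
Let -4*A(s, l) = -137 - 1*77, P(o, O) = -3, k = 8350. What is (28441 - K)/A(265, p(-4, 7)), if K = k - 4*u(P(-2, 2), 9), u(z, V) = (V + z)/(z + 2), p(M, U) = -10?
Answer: 40134/107 ≈ 375.08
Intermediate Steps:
u(z, V) = (V + z)/(2 + z)
K = 8374 (K = 8350 - 4*(9 - 3)/(2 - 3) = 8350 - 4*6/(-1) = 8350 - 4*(-1*6) = 8350 - 4*(-6) = 8350 - 1*(-24) = 8350 + 24 = 8374)
A(s, l) = 107/2 (A(s, l) = -(-137 - 1*77)/4 = -(-137 - 77)/4 = -¼*(-214) = 107/2)
(28441 - K)/A(265, p(-4, 7)) = (28441 - 1*8374)/(107/2) = (28441 - 8374)*(2/107) = 20067*(2/107) = 40134/107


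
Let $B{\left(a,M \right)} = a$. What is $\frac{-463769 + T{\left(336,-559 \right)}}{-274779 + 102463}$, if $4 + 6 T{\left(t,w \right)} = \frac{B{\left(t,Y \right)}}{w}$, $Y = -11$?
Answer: $\frac{777741899}{288973932} \approx 2.6914$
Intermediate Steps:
$T{\left(t,w \right)} = - \frac{2}{3} + \frac{t}{6 w}$ ($T{\left(t,w \right)} = - \frac{2}{3} + \frac{t \frac{1}{w}}{6} = - \frac{2}{3} + \frac{t}{6 w}$)
$\frac{-463769 + T{\left(336,-559 \right)}}{-274779 + 102463} = \frac{-463769 + \frac{336 - -2236}{6 \left(-559\right)}}{-274779 + 102463} = \frac{-463769 + \frac{1}{6} \left(- \frac{1}{559}\right) \left(336 + 2236\right)}{-172316} = \left(-463769 + \frac{1}{6} \left(- \frac{1}{559}\right) 2572\right) \left(- \frac{1}{172316}\right) = \left(-463769 - \frac{1286}{1677}\right) \left(- \frac{1}{172316}\right) = \left(- \frac{777741899}{1677}\right) \left(- \frac{1}{172316}\right) = \frac{777741899}{288973932}$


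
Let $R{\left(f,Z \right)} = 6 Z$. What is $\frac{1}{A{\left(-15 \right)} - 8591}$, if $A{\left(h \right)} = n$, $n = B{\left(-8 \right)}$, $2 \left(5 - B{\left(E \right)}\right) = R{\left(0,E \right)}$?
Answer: $- \frac{1}{8562} \approx -0.0001168$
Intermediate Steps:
$B{\left(E \right)} = 5 - 3 E$ ($B{\left(E \right)} = 5 - \frac{6 E}{2} = 5 - 3 E$)
$n = 29$ ($n = 5 - -24 = 5 + 24 = 29$)
$A{\left(h \right)} = 29$
$\frac{1}{A{\left(-15 \right)} - 8591} = \frac{1}{29 - 8591} = \frac{1}{-8562} = - \frac{1}{8562}$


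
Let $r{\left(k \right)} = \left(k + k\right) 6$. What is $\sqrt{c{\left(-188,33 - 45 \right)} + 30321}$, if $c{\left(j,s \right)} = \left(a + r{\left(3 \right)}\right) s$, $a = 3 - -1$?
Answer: $7 \sqrt{609} \approx 172.75$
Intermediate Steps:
$r{\left(k \right)} = 12 k$ ($r{\left(k \right)} = 2 k 6 = 12 k$)
$a = 4$ ($a = 3 + 1 = 4$)
$c{\left(j,s \right)} = 40 s$ ($c{\left(j,s \right)} = \left(4 + 12 \cdot 3\right) s = \left(4 + 36\right) s = 40 s$)
$\sqrt{c{\left(-188,33 - 45 \right)} + 30321} = \sqrt{40 \left(33 - 45\right) + 30321} = \sqrt{40 \left(-12\right) + 30321} = \sqrt{-480 + 30321} = \sqrt{29841} = 7 \sqrt{609}$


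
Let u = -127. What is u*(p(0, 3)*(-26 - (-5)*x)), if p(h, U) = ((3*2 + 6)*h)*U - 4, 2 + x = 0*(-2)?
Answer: -18288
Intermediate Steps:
x = -2 (x = -2 + 0*(-2) = -2 + 0 = -2)
p(h, U) = -4 + 12*U*h (p(h, U) = ((6 + 6)*h)*U - 4 = (12*h)*U - 4 = 12*U*h - 4 = -4 + 12*U*h)
u*(p(0, 3)*(-26 - (-5)*x)) = -127*(-4 + 12*3*0)*(-26 - (-5)*(-2)) = -127*(-4 + 0)*(-26 - 1*10) = -(-508)*(-26 - 10) = -(-508)*(-36) = -127*144 = -18288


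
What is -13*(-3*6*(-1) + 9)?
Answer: -351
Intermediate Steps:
-13*(-3*6*(-1) + 9) = -13*(-18*(-1) + 9) = -13*(18 + 9) = -13*27 = -351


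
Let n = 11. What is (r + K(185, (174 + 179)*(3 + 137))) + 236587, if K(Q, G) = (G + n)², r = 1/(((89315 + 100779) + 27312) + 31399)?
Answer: 607994912884141/248805 ≈ 2.4437e+9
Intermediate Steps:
r = 1/248805 (r = 1/((190094 + 27312) + 31399) = 1/(217406 + 31399) = 1/248805 ≈ 4.0192e-6)
K(Q, G) = (11 + G)² (K(Q, G) = (G + 11)² = (11 + G)²)
(r + K(185, (174 + 179)*(3 + 137))) + 236587 = (1/248805 + (11 + (174 + 179)*(3 + 137))²) + 236587 = (1/248805 + (11 + 353*140)²) + 236587 = (1/248805 + (11 + 49420)²) + 236587 = (1/248805 + 49431²) + 236587 = (1/248805 + 2443423761) + 236587 = 607936048855606/248805 + 236587 = 607994912884141/248805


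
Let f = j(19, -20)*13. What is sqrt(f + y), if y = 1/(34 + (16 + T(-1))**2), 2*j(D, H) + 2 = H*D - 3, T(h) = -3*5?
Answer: I*sqrt(12262110)/70 ≈ 50.025*I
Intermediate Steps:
T(h) = -15
j(D, H) = -5/2 + D*H/2 (j(D, H) = -1 + (H*D - 3)/2 = -1 + (D*H - 3)/2 = -1 + (-3 + D*H)/2 = -1 + (-3/2 + D*H/2) = -5/2 + D*H/2)
y = 1/35 (y = 1/(34 + (16 - 15)**2) = 1/(34 + 1**2) = 1/(34 + 1) = 1/35 ≈ 0.028571)
f = -5005/2 (f = (-5/2 + (1/2)*19*(-20))*13 = (-5/2 - 190)*13 = -385/2*13 = -5005/2 ≈ -2502.5)
sqrt(f + y) = sqrt(-5005/2 + 1/35) = sqrt(-175173/70) = I*sqrt(12262110)/70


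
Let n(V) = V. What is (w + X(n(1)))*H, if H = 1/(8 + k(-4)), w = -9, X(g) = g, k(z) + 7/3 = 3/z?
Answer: -96/59 ≈ -1.6271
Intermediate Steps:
k(z) = -7/3 + 3/z
H = 12/59 (H = 1/(8 + (-7/3 + 3/(-4))) = 1/(8 + (-7/3 + 3*(-¼))) = 1/(8 + (-7/3 - ¾)) = 1/(8 - 37/12) = 1/(59/12) = 12/59 ≈ 0.20339)
(w + X(n(1)))*H = (-9 + 1)*(12/59) = -8*12/59 = -96/59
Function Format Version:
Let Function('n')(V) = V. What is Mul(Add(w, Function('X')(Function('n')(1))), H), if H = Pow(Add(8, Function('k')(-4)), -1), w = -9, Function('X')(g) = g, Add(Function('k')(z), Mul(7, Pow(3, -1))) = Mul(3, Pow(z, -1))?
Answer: Rational(-96, 59) ≈ -1.6271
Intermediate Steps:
Function('k')(z) = Add(Rational(-7, 3), Mul(3, Pow(z, -1)))
H = Rational(12, 59) (H = Pow(Add(8, Add(Rational(-7, 3), Mul(3, Pow(-4, -1)))), -1) = Pow(Add(8, Add(Rational(-7, 3), Mul(3, Rational(-1, 4)))), -1) = Pow(Add(8, Add(Rational(-7, 3), Rational(-3, 4))), -1) = Pow(Add(8, Rational(-37, 12)), -1) = Pow(Rational(59, 12), -1) = Rational(12, 59) ≈ 0.20339)
Mul(Add(w, Function('X')(Function('n')(1))), H) = Mul(Add(-9, 1), Rational(12, 59)) = Mul(-8, Rational(12, 59)) = Rational(-96, 59)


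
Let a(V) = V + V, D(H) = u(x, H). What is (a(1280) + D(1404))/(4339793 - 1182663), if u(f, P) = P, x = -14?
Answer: 1982/1578565 ≈ 0.0012556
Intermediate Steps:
D(H) = H
a(V) = 2*V
(a(1280) + D(1404))/(4339793 - 1182663) = (2*1280 + 1404)/(4339793 - 1182663) = (2560 + 1404)/3157130 = 3964*(1/3157130) = 1982/1578565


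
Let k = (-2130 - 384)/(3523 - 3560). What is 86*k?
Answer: 216204/37 ≈ 5843.4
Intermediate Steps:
k = 2514/37 (k = -2514/(-37) = -2514*(-1/37) = 2514/37 ≈ 67.946)
86*k = 86*(2514/37) = 216204/37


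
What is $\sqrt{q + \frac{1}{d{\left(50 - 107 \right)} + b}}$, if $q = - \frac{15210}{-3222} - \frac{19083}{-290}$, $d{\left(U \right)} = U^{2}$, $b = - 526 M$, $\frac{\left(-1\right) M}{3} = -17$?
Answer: $\frac{\sqrt{125608941335350830}}{42202830} \approx 8.3979$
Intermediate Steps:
$M = 51$ ($M = \left(-3\right) \left(-17\right) = 51$)
$b = -26826$ ($b = \left(-526\right) 51 = -26826$)
$q = \frac{3660907}{51910}$ ($q = \left(-15210\right) \left(- \frac{1}{3222}\right) - - \frac{19083}{290} = \frac{845}{179} + \frac{19083}{290} = \frac{3660907}{51910} \approx 70.524$)
$\sqrt{q + \frac{1}{d{\left(50 - 107 \right)} + b}} = \sqrt{\frac{3660907}{51910} + \frac{1}{\left(50 - 107\right)^{2} - 26826}} = \sqrt{\frac{3660907}{51910} + \frac{1}{\left(-57\right)^{2} - 26826}} = \sqrt{\frac{3660907}{51910} + \frac{1}{3249 - 26826}} = \sqrt{\frac{3660907}{51910} + \frac{1}{-23577}} = \sqrt{\frac{3660907}{51910} - \frac{1}{23577}} = \sqrt{\frac{2976315601}{42202830}} = \frac{\sqrt{125608941335350830}}{42202830}$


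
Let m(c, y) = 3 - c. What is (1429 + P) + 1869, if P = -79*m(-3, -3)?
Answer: 2824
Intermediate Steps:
P = -474 (P = -79*(3 - 1*(-3)) = -79*(3 + 3) = -79*6 = -474)
(1429 + P) + 1869 = (1429 - 474) + 1869 = 955 + 1869 = 2824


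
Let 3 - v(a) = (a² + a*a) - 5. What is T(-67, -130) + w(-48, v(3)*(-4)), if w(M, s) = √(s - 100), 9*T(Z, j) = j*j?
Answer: 16900/9 + 2*I*√15 ≈ 1877.8 + 7.746*I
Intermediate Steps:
v(a) = 8 - 2*a² (v(a) = 3 - ((a² + a*a) - 5) = 3 - ((a² + a²) - 5) = 3 - (2*a² - 5) = 3 - (-5 + 2*a²) = 3 + (5 - 2*a²) = 8 - 2*a²)
T(Z, j) = j²/9 (T(Z, j) = (j*j)/9 = j²/9)
w(M, s) = √(-100 + s)
T(-67, -130) + w(-48, v(3)*(-4)) = (⅑)*(-130)² + √(-100 + (8 - 2*3²)*(-4)) = (⅑)*16900 + √(-100 + (8 - 2*9)*(-4)) = 16900/9 + √(-100 + (8 - 18)*(-4)) = 16900/9 + √(-100 - 10*(-4)) = 16900/9 + √(-100 + 40) = 16900/9 + √(-60) = 16900/9 + 2*I*√15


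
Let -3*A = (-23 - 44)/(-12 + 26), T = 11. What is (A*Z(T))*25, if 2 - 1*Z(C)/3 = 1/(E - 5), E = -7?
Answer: 41875/168 ≈ 249.26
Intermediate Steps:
Z(C) = 25/4 (Z(C) = 6 - 3/(-7 - 5) = 6 - 3/(-12) = 6 - 3*(-1/12) = 6 + ¼ = 25/4)
A = 67/42 (A = -(-23 - 44)/(3*(-12 + 26)) = -(-67)/(3*14) = -⅓*(-67/14) = 67/42 ≈ 1.5952)
(A*Z(T))*25 = ((67/42)*(25/4))*25 = (1675/168)*25 = 41875/168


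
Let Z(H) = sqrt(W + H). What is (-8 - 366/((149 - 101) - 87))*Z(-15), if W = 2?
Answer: 18*I*sqrt(13)/13 ≈ 4.9923*I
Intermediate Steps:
Z(H) = sqrt(2 + H)
(-8 - 366/((149 - 101) - 87))*Z(-15) = (-8 - 366/((149 - 101) - 87))*sqrt(2 - 15) = (-8 - 366/(48 - 87))*sqrt(-13) = (-8 - 366/(-39))*(I*sqrt(13)) = (-8 - 366*(-1/39))*(I*sqrt(13)) = (-8 + 122/13)*(I*sqrt(13)) = 18*(I*sqrt(13))/13 = 18*I*sqrt(13)/13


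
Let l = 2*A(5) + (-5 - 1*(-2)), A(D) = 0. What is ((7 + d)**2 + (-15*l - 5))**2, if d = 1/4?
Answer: 2193361/256 ≈ 8567.8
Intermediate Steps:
d = 1/4 ≈ 0.25000
l = -3 (l = 2*0 + (-5 - 1*(-2)) = 0 + (-5 + 2) = 0 - 3 = -3)
((7 + d)**2 + (-15*l - 5))**2 = ((7 + 1/4)**2 + (-15*(-3) - 5))**2 = ((29/4)**2 + (45 - 5))**2 = (841/16 + 40)**2 = (1481/16)**2 = 2193361/256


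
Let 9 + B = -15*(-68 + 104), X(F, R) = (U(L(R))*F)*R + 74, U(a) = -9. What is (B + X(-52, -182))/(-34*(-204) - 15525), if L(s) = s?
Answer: 85651/8589 ≈ 9.9722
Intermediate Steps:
X(F, R) = 74 - 9*F*R (X(F, R) = (-9*F)*R + 74 = -9*F*R + 74 = 74 - 9*F*R)
B = -549 (B = -9 - 15*(-68 + 104) = -9 - 15*36 = -9 - 540 = -549)
(B + X(-52, -182))/(-34*(-204) - 15525) = (-549 + (74 - 9*(-52)*(-182)))/(-34*(-204) - 15525) = (-549 + (74 - 85176))/(6936 - 15525) = (-549 - 85102)/(-8589) = -85651*(-1/8589) = 85651/8589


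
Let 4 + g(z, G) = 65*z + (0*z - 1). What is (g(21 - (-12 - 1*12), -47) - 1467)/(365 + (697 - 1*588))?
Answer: 1453/474 ≈ 3.0654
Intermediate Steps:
g(z, G) = -5 + 65*z (g(z, G) = -4 + (65*z + (0*z - 1)) = -4 + (65*z + (0 - 1)) = -4 + (65*z - 1) = -4 + (-1 + 65*z) = -5 + 65*z)
(g(21 - (-12 - 1*12), -47) - 1467)/(365 + (697 - 1*588)) = ((-5 + 65*(21 - (-12 - 1*12))) - 1467)/(365 + (697 - 1*588)) = ((-5 + 65*(21 - (-12 - 12))) - 1467)/(365 + (697 - 588)) = ((-5 + 65*(21 - 1*(-24))) - 1467)/(365 + 109) = ((-5 + 65*(21 + 24)) - 1467)/474 = ((-5 + 65*45) - 1467)*(1/474) = ((-5 + 2925) - 1467)*(1/474) = (2920 - 1467)*(1/474) = 1453*(1/474) = 1453/474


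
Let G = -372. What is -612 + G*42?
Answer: -16236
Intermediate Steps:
-612 + G*42 = -612 - 372*42 = -612 - 15624 = -16236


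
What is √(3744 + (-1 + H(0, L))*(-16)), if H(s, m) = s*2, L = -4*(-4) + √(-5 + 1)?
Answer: 4*√235 ≈ 61.319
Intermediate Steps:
L = 16 + 2*I (L = 16 + √(-4) = 16 + 2*I ≈ 16.0 + 2.0*I)
H(s, m) = 2*s
√(3744 + (-1 + H(0, L))*(-16)) = √(3744 + (-1 + 2*0)*(-16)) = √(3744 + (-1 + 0)*(-16)) = √(3744 - 1*(-16)) = √(3744 + 16) = √3760 = 4*√235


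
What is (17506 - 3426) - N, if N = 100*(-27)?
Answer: 16780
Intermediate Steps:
N = -2700
(17506 - 3426) - N = (17506 - 3426) - 1*(-2700) = 14080 + 2700 = 16780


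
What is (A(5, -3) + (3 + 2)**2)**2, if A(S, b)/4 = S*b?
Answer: 1225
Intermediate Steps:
A(S, b) = 4*S*b (A(S, b) = 4*(S*b) = 4*S*b)
(A(5, -3) + (3 + 2)**2)**2 = (4*5*(-3) + (3 + 2)**2)**2 = (-60 + 5**2)**2 = (-60 + 25)**2 = (-35)**2 = 1225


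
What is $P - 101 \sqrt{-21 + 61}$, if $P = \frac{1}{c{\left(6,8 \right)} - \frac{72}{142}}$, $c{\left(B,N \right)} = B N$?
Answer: $\frac{71}{3372} - 202 \sqrt{10} \approx -638.76$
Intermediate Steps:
$P = \frac{71}{3372}$ ($P = \frac{1}{6 \cdot 8 - \frac{72}{142}} = \frac{1}{48 - \frac{36}{71}} = \frac{1}{\frac{3372}{71}} = \frac{71}{3372} \approx 0.021056$)
$P - 101 \sqrt{-21 + 61} = \frac{71}{3372} - 101 \sqrt{-21 + 61} = \frac{71}{3372} - 101 \sqrt{40} = \frac{71}{3372} - 101 \cdot 2 \sqrt{10} = \frac{71}{3372} - 202 \sqrt{10}$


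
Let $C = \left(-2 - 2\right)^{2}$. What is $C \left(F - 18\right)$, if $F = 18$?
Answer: $0$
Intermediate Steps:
$C = 16$ ($C = \left(-4\right)^{2} = 16$)
$C \left(F - 18\right) = 16 \left(18 - 18\right) = 16 \cdot 0 = 0$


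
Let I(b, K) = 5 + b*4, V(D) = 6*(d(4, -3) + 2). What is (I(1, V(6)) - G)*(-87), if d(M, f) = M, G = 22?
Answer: 1131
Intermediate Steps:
V(D) = 36 (V(D) = 6*(4 + 2) = 6*6 = 36)
I(b, K) = 5 + 4*b
(I(1, V(6)) - G)*(-87) = ((5 + 4*1) - 1*22)*(-87) = ((5 + 4) - 22)*(-87) = (9 - 22)*(-87) = -13*(-87) = 1131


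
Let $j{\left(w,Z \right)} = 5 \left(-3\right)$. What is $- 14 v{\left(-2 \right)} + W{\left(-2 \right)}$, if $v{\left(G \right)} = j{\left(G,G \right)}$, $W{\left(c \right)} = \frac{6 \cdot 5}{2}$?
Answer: $225$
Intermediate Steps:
$j{\left(w,Z \right)} = -15$
$W{\left(c \right)} = 15$ ($W{\left(c \right)} = 30 \cdot \frac{1}{2} = 15$)
$v{\left(G \right)} = -15$
$- 14 v{\left(-2 \right)} + W{\left(-2 \right)} = \left(-14\right) \left(-15\right) + 15 = 210 + 15 = 225$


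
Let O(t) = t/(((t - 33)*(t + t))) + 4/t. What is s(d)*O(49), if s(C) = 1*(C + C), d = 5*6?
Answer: 2655/392 ≈ 6.7730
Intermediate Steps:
d = 30
O(t) = 1/(2*(-33 + t)) + 4/t (O(t) = t/(((-33 + t)*(2*t))) + 4/t = t/((2*t*(-33 + t))) + 4/t = t*(1/(2*t*(-33 + t))) + 4/t = 1/(2*(-33 + t)) + 4/t)
s(C) = 2*C (s(C) = 1*(2*C) = 2*C)
s(d)*O(49) = (2*30)*((3/2)*(-88 + 3*49)/(49*(-33 + 49))) = 60*((3/2)*(1/49)*(-88 + 147)/16) = 60*((3/2)*(1/49)*(1/16)*59) = 60*(177/1568) = 2655/392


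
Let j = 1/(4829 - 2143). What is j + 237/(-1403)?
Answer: -635179/3768458 ≈ -0.16855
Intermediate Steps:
j = 1/2686 ≈ 0.00037230
j + 237/(-1403) = 1/2686 + 237/(-1403) = 1/2686 + 237*(-1/1403) = 1/2686 - 237/1403 = -635179/3768458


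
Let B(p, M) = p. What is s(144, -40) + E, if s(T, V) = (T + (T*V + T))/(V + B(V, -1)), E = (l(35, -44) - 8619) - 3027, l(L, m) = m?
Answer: -58108/5 ≈ -11622.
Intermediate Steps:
E = -11690 (E = (-44 - 8619) - 3027 = -8663 - 3027 = -11690)
s(T, V) = (2*T + T*V)/(2*V) (s(T, V) = (T + (T*V + T))/(V + V) = (T + (T + T*V))/((2*V)) = (2*T + T*V)*(1/(2*V)) = (2*T + T*V)/(2*V))
s(144, -40) + E = ((1/2)*144 + 144/(-40)) - 11690 = (72 + 144*(-1/40)) - 11690 = (72 - 18/5) - 11690 = 342/5 - 11690 = -58108/5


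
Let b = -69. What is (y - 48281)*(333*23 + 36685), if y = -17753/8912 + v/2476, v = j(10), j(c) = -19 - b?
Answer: -1476402251153725/689566 ≈ -2.1411e+9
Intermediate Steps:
j(c) = 50 (j(c) = -19 - 1*(-69) = -19 + 69 = 50)
v = 50
y = -10877707/5516528 (y = -17753/8912 + 50/2476 = -17753*1/8912 + 50*(1/2476) = -17753/8912 + 25/1238 = -10877707/5516528 ≈ -1.9718)
(y - 48281)*(333*23 + 36685) = (-10877707/5516528 - 48281)*(333*23 + 36685) = -266354366075*(7659 + 36685)/5516528 = -266354366075/5516528*44344 = -1476402251153725/689566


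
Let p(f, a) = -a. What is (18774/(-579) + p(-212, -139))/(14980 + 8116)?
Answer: 20569/4457528 ≈ 0.0046144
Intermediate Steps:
(18774/(-579) + p(-212, -139))/(14980 + 8116) = (18774/(-579) - 1*(-139))/(14980 + 8116) = (18774*(-1/579) + 139)/23096 = (-6258/193 + 139)*(1/23096) = (20569/193)*(1/23096) = 20569/4457528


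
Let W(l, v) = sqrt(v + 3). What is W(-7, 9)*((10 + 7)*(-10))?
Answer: -340*sqrt(3) ≈ -588.90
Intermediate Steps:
W(l, v) = sqrt(3 + v)
W(-7, 9)*((10 + 7)*(-10)) = sqrt(3 + 9)*((10 + 7)*(-10)) = sqrt(12)*(17*(-10)) = (2*sqrt(3))*(-170) = -340*sqrt(3)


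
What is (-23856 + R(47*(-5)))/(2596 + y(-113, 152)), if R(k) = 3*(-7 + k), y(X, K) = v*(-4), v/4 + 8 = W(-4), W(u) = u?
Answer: -723/82 ≈ -8.8171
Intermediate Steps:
v = -48 (v = -32 + 4*(-4) = -32 - 16 = -48)
y(X, K) = 192 (y(X, K) = -48*(-4) = 192)
R(k) = -21 + 3*k
(-23856 + R(47*(-5)))/(2596 + y(-113, 152)) = (-23856 + (-21 + 3*(47*(-5))))/(2596 + 192) = (-23856 + (-21 + 3*(-235)))/2788 = (-23856 + (-21 - 705))*(1/2788) = (-23856 - 726)*(1/2788) = -24582*1/2788 = -723/82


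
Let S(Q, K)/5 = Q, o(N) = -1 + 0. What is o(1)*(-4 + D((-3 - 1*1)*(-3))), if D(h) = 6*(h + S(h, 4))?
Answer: -428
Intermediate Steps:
o(N) = -1
S(Q, K) = 5*Q
D(h) = 36*h (D(h) = 6*(h + 5*h) = 6*(6*h) = 36*h)
o(1)*(-4 + D((-3 - 1*1)*(-3))) = -(-4 + 36*((-3 - 1*1)*(-3))) = -(-4 + 36*((-3 - 1)*(-3))) = -(-4 + 36*(-4*(-3))) = -(-4 + 36*12) = -(-4 + 432) = -1*428 = -428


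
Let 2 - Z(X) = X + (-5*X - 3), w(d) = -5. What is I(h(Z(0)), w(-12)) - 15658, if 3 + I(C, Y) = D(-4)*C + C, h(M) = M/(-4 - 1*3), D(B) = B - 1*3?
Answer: -109597/7 ≈ -15657.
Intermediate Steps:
D(B) = -3 + B (D(B) = B - 3 = -3 + B)
Z(X) = 5 + 4*X (Z(X) = 2 - (X + (-5*X - 3)) = 2 - (X + (-3 - 5*X)) = 2 - (-3 - 4*X) = 2 + (3 + 4*X) = 5 + 4*X)
h(M) = -M/7 (h(M) = M/(-4 - 3) = M/(-7) = M*(-⅐) = -M/7)
I(C, Y) = -3 - 6*C (I(C, Y) = -3 + ((-3 - 4)*C + C) = -3 + (-7*C + C) = -3 - 6*C)
I(h(Z(0)), w(-12)) - 15658 = (-3 - (-6)*(5 + 4*0)/7) - 15658 = (-3 - (-6)*(5 + 0)/7) - 15658 = (-3 - (-6)*5/7) - 15658 = (-3 - 6*(-5/7)) - 15658 = (-3 + 30/7) - 15658 = 9/7 - 15658 = -109597/7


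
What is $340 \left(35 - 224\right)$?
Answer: $-64260$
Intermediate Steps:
$340 \left(35 - 224\right) = 340 \left(-189\right) = -64260$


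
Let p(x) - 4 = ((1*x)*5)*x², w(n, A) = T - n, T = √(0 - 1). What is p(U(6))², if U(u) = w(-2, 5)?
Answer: -2829 + 1540*I ≈ -2829.0 + 1540.0*I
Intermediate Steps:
T = I (T = √(-1) = I ≈ 1.0*I)
w(n, A) = I - n
U(u) = 2 + I (U(u) = I - 1*(-2) = I + 2 = 2 + I)
p(x) = 4 + 5*x³ (p(x) = 4 + ((1*x)*5)*x² = 4 + (x*5)*x² = 4 + (5*x)*x² = 4 + 5*x³)
p(U(6))² = (4 + 5*(2 + I)³)²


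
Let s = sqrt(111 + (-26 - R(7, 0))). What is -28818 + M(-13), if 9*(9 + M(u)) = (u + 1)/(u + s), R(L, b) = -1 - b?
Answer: -7177871/249 + 4*sqrt(86)/249 ≈ -28827.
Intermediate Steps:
s = sqrt(86) (s = sqrt(111 + (-26 - (-1 - 1*0))) = sqrt(111 + (-26 - (-1 + 0))) = sqrt(111 + (-26 - 1*(-1))) = sqrt(111 + (-26 + 1)) = sqrt(111 - 25) = sqrt(86) ≈ 9.2736)
M(u) = -9 + (1 + u)/(9*(u + sqrt(86))) (M(u) = -9 + ((u + 1)/(u + sqrt(86)))/9 = -9 + ((1 + u)/(u + sqrt(86)))/9 = -9 + (1 + u)/(9*(u + sqrt(86))))
-28818 + M(-13) = -28818 + (1 - 81*sqrt(86) - 80*(-13))/(9*(-13 + sqrt(86))) = -28818 + (1 - 81*sqrt(86) + 1040)/(9*(-13 + sqrt(86))) = -28818 + (1041 - 81*sqrt(86))/(9*(-13 + sqrt(86)))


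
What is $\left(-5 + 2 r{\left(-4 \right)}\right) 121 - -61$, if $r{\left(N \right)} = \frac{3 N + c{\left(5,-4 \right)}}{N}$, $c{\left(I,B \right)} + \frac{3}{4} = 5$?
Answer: $- \frac{601}{8} \approx -75.125$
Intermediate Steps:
$c{\left(I,B \right)} = \frac{17}{4}$ ($c{\left(I,B \right)} = - \frac{3}{4} + 5 = \frac{17}{4}$)
$r{\left(N \right)} = \frac{\frac{17}{4} + 3 N}{N}$ ($r{\left(N \right)} = \frac{3 N + \frac{17}{4}}{N} = \frac{\frac{17}{4} + 3 N}{N}$)
$\left(-5 + 2 r{\left(-4 \right)}\right) 121 - -61 = \left(-5 + 2 \left(3 + \frac{17}{4 \left(-4\right)}\right)\right) 121 - -61 = \left(-5 + 2 \left(3 + \frac{17}{4} \left(- \frac{1}{4}\right)\right)\right) 121 + \left(-10 + 71\right) = \left(-5 + 2 \left(3 - \frac{17}{16}\right)\right) 121 + 61 = \left(-5 + 2 \cdot \frac{31}{16}\right) 121 + 61 = \left(-5 + \frac{31}{8}\right) 121 + 61 = \left(- \frac{9}{8}\right) 121 + 61 = - \frac{1089}{8} + 61 = - \frac{601}{8}$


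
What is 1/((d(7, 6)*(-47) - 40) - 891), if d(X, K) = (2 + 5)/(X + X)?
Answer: -2/1909 ≈ -0.0010477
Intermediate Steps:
d(X, K) = 7/(2*X) (d(X, K) = 7/((2*X)) = 7*(1/(2*X)) = 7/(2*X))
1/((d(7, 6)*(-47) - 40) - 891) = 1/((((7/2)/7)*(-47) - 40) - 891) = 1/((((7/2)*(⅐))*(-47) - 40) - 891) = 1/(((½)*(-47) - 40) - 891) = 1/((-47/2 - 40) - 891) = 1/(-127/2 - 891) = 1/(-1909/2) = -2/1909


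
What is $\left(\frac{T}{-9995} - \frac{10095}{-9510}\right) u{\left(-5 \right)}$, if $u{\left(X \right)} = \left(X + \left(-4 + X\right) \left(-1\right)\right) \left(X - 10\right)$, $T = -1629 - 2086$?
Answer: $- \frac{54491670}{633683} \approx -85.992$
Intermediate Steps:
$T = -3715$
$u{\left(X \right)} = -40 + 4 X$ ($u{\left(X \right)} = \left(X - \left(-4 + X\right)\right) \left(-10 + X\right) = 4 \left(-10 + X\right) = -40 + 4 X$)
$\left(\frac{T}{-9995} - \frac{10095}{-9510}\right) u{\left(-5 \right)} = \left(- \frac{3715}{-9995} - \frac{10095}{-9510}\right) \left(-40 + 4 \left(-5\right)\right) = \left(\left(-3715\right) \left(- \frac{1}{9995}\right) - - \frac{673}{634}\right) \left(-40 - 20\right) = \left(\frac{743}{1999} + \frac{673}{634}\right) \left(-60\right) = \frac{1816389}{1267366} \left(-60\right) = - \frac{54491670}{633683}$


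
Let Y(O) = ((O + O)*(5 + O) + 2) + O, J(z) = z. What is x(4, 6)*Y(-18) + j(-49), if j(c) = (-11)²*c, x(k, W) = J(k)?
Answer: -4121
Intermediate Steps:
x(k, W) = k
j(c) = 121*c
Y(O) = 2 + O + 2*O*(5 + O) (Y(O) = ((2*O)*(5 + O) + 2) + O = (2*O*(5 + O) + 2) + O = (2 + 2*O*(5 + O)) + O = 2 + O + 2*O*(5 + O))
x(4, 6)*Y(-18) + j(-49) = 4*(2 + 2*(-18)² + 11*(-18)) + 121*(-49) = 4*(2 + 2*324 - 198) - 5929 = 4*(2 + 648 - 198) - 5929 = 4*452 - 5929 = 1808 - 5929 = -4121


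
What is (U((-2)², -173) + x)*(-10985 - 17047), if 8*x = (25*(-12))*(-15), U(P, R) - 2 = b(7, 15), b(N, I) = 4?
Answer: -15936192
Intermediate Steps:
U(P, R) = 6 (U(P, R) = 2 + 4 = 6)
x = 1125/2 (x = ((25*(-12))*(-15))/8 = (-300*(-15))/8 = (⅛)*4500 = 1125/2 ≈ 562.50)
(U((-2)², -173) + x)*(-10985 - 17047) = (6 + 1125/2)*(-10985 - 17047) = (1137/2)*(-28032) = -15936192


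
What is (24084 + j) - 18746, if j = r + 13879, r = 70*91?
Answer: 25587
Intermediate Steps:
r = 6370
j = 20249 (j = 6370 + 13879 = 20249)
(24084 + j) - 18746 = (24084 + 20249) - 18746 = 44333 - 18746 = 25587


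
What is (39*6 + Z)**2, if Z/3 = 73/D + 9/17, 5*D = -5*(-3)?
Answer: 27520516/289 ≈ 95227.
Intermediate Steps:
D = 3 (D = (-5*(-3))/5 = (1/5)*15 = 3)
Z = 1268/17 (Z = 3*(73/3 + 9/17) = 3*(1268/51) = 1268/17 ≈ 74.588)
(39*6 + Z)**2 = (39*6 + 1268/17)**2 = (234 + 1268/17)**2 = (5246/17)**2 = 27520516/289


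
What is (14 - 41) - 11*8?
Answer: -115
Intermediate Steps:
(14 - 41) - 11*8 = -27 - 88 = -115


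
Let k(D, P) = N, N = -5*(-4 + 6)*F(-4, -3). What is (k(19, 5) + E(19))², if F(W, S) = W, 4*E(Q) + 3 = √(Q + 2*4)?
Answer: 6169/4 + 471*√3/8 ≈ 1644.2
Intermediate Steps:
E(Q) = -¾ + √(8 + Q)/4 (E(Q) = -¾ + √(Q + 2*4)/4 = -¾ + √(Q + 8)/4 = -¾ + √(8 + Q)/4)
N = 40 (N = -5*(-4 + 6)*(-4) = -10*(-4) = -5*(-8) = 40)
k(D, P) = 40
(k(19, 5) + E(19))² = (40 + (-¾ + √(8 + 19)/4))² = (40 + (-¾ + √27/4))² = (40 + (-¾ + (3*√3)/4))² = (40 + (-¾ + 3*√3/4))² = (157/4 + 3*√3/4)²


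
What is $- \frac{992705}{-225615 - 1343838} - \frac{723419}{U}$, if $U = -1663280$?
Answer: $\frac{2786518492207}{2610439785840} \approx 1.0675$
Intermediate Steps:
$- \frac{992705}{-225615 - 1343838} - \frac{723419}{U} = - \frac{992705}{-225615 - 1343838} - \frac{723419}{-1663280} = - \frac{992705}{-1569453} - - \frac{723419}{1663280} = \left(-992705\right) \left(- \frac{1}{1569453}\right) + \frac{723419}{1663280} = \frac{992705}{1569453} + \frac{723419}{1663280} = \frac{2786518492207}{2610439785840}$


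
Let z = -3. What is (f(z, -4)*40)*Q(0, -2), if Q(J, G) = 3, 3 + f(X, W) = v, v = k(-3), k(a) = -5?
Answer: -960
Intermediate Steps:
v = -5
f(X, W) = -8 (f(X, W) = -3 - 5 = -8)
(f(z, -4)*40)*Q(0, -2) = -8*40*3 = -320*3 = -960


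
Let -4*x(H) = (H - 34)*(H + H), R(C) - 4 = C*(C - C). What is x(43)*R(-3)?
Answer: -774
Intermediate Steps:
R(C) = 4 (R(C) = 4 + C*(C - C) = 4 + C*0 = 4 + 0 = 4)
x(H) = -H*(-34 + H)/2 (x(H) = -(H - 34)*(H + H)/4 = -(-34 + H)*2*H/4 = -H*(-34 + H)/2)
x(43)*R(-3) = ((½)*43*(34 - 1*43))*4 = ((½)*43*(34 - 43))*4 = ((½)*43*(-9))*4 = -387/2*4 = -774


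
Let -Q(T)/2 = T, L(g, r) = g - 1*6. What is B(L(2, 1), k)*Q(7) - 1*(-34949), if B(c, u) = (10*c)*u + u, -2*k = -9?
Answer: 37406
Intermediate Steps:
L(g, r) = -6 + g (L(g, r) = g - 6 = -6 + g)
Q(T) = -2*T
k = 9/2 (k = -½*(-9) = 9/2 ≈ 4.5000)
B(c, u) = u + 10*c*u (B(c, u) = 10*c*u + u = u + 10*c*u)
B(L(2, 1), k)*Q(7) - 1*(-34949) = (9*(1 + 10*(-6 + 2))/2)*(-2*7) - 1*(-34949) = (9*(1 + 10*(-4))/2)*(-14) + 34949 = (9*(1 - 40)/2)*(-14) + 34949 = ((9/2)*(-39))*(-14) + 34949 = -351/2*(-14) + 34949 = 2457 + 34949 = 37406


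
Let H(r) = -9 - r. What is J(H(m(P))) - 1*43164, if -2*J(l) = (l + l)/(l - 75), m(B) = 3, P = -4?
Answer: -1251760/29 ≈ -43164.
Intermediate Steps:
J(l) = -l/(-75 + l) (J(l) = -(l + l)/(2*(l - 75)) = -2*l/(2*(-75 + l)) = -l/(-75 + l))
J(H(m(P))) - 1*43164 = -(-9 - 1*3)/(-75 + (-9 - 1*3)) - 1*43164 = -(-9 - 3)/(-75 + (-9 - 3)) - 43164 = -1*(-12)/(-75 - 12) - 43164 = -1*(-12)/(-87) - 43164 = -1*(-12)*(-1/87) - 43164 = -4/29 - 43164 = -1251760/29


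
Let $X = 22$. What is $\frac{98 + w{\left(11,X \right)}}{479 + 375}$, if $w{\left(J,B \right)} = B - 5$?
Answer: $\frac{115}{854} \approx 0.13466$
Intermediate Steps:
$w{\left(J,B \right)} = -5 + B$
$\frac{98 + w{\left(11,X \right)}}{479 + 375} = \frac{98 + \left(-5 + 22\right)}{479 + 375} = \frac{98 + 17}{854} = 115 \cdot \frac{1}{854} = \frac{115}{854}$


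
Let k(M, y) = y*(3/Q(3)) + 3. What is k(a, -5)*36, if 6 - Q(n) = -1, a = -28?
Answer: 216/7 ≈ 30.857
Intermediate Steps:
Q(n) = 7 (Q(n) = 6 - 1*(-1) = 6 + 1 = 7)
k(M, y) = 3 + 3*y/7 (k(M, y) = y*(3/7) + 3 = 3*y/7 + 3 = 3 + 3*y/7)
k(a, -5)*36 = (3 + (3/7)*(-5))*36 = (3 - 15/7)*36 = (6/7)*36 = 216/7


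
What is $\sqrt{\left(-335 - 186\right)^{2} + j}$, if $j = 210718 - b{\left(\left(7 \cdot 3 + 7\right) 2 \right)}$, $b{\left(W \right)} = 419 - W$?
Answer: $2 \sqrt{120449} \approx 694.12$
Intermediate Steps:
$j = 210355$ ($j = 210718 - \left(419 - \left(7 \cdot 3 + 7\right) 2\right) = 210718 - \left(419 - \left(21 + 7\right) 2\right) = 210718 - \left(419 - 28 \cdot 2\right) = 210718 - \left(419 - 56\right) = 210718 - 363 = 210355$)
$\sqrt{\left(-335 - 186\right)^{2} + j} = \sqrt{\left(-335 - 186\right)^{2} + 210355} = \sqrt{\left(-521\right)^{2} + 210355} = \sqrt{271441 + 210355} = \sqrt{481796} = 2 \sqrt{120449}$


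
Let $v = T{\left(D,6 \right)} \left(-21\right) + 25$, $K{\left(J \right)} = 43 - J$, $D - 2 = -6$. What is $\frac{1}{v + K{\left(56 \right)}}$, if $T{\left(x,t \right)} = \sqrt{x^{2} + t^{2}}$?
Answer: $- \frac{1}{1899} - \frac{7 \sqrt{13}}{3798} \approx -0.0071719$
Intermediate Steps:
$D = -4$ ($D = 2 - 6 = -4$)
$T{\left(x,t \right)} = \sqrt{t^{2} + x^{2}}$
$v = 25 - 42 \sqrt{13}$ ($v = \sqrt{6^{2} + \left(-4\right)^{2}} \left(-21\right) + 25 = \sqrt{36 + 16} \left(-21\right) + 25 = \sqrt{52} \left(-21\right) + 25 = 2 \sqrt{13} \left(-21\right) + 25 = - 42 \sqrt{13} + 25 = 25 - 42 \sqrt{13} \approx -126.43$)
$\frac{1}{v + K{\left(56 \right)}} = \frac{1}{\left(25 - 42 \sqrt{13}\right) + \left(43 - 56\right)} = \frac{1}{\left(25 - 42 \sqrt{13}\right) - 13} = \frac{1}{12 - 42 \sqrt{13}}$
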